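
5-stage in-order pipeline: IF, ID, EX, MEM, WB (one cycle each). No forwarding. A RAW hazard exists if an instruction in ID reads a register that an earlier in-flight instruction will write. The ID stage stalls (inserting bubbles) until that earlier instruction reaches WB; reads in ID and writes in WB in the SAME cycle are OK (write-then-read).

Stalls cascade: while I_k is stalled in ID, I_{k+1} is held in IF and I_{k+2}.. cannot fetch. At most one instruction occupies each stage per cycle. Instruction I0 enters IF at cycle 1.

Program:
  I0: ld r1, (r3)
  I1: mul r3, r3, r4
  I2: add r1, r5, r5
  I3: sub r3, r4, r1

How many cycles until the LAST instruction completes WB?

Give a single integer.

Answer: 10

Derivation:
I0 ld r1 <- r3: IF@1 ID@2 stall=0 (-) EX@3 MEM@4 WB@5
I1 mul r3 <- r3,r4: IF@2 ID@3 stall=0 (-) EX@4 MEM@5 WB@6
I2 add r1 <- r5,r5: IF@3 ID@4 stall=0 (-) EX@5 MEM@6 WB@7
I3 sub r3 <- r4,r1: IF@4 ID@5 stall=2 (RAW on I2.r1 (WB@7)) EX@8 MEM@9 WB@10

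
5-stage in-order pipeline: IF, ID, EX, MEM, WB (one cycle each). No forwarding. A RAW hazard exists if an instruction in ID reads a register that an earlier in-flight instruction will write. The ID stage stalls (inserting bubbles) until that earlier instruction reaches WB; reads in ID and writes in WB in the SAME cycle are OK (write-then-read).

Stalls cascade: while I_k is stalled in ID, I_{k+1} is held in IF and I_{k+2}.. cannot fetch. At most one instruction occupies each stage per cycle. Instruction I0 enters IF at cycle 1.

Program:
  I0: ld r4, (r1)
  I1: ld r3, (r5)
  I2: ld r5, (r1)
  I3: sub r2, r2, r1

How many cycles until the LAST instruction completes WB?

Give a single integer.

I0 ld r4 <- r1: IF@1 ID@2 stall=0 (-) EX@3 MEM@4 WB@5
I1 ld r3 <- r5: IF@2 ID@3 stall=0 (-) EX@4 MEM@5 WB@6
I2 ld r5 <- r1: IF@3 ID@4 stall=0 (-) EX@5 MEM@6 WB@7
I3 sub r2 <- r2,r1: IF@4 ID@5 stall=0 (-) EX@6 MEM@7 WB@8

Answer: 8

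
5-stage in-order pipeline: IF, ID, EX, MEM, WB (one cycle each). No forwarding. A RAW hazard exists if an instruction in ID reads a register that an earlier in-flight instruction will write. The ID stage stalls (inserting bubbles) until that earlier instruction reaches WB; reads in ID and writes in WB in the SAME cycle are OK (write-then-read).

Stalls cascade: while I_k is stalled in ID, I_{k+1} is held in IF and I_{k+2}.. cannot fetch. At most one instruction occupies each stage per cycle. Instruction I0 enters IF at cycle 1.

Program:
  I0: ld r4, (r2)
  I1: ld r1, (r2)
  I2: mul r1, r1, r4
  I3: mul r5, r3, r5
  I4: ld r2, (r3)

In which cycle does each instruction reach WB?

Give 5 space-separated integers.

Answer: 5 6 9 10 11

Derivation:
I0 ld r4 <- r2: IF@1 ID@2 stall=0 (-) EX@3 MEM@4 WB@5
I1 ld r1 <- r2: IF@2 ID@3 stall=0 (-) EX@4 MEM@5 WB@6
I2 mul r1 <- r1,r4: IF@3 ID@4 stall=2 (RAW on I1.r1 (WB@6)) EX@7 MEM@8 WB@9
I3 mul r5 <- r3,r5: IF@4 ID@7 stall=0 (-) EX@8 MEM@9 WB@10
I4 ld r2 <- r3: IF@7 ID@8 stall=0 (-) EX@9 MEM@10 WB@11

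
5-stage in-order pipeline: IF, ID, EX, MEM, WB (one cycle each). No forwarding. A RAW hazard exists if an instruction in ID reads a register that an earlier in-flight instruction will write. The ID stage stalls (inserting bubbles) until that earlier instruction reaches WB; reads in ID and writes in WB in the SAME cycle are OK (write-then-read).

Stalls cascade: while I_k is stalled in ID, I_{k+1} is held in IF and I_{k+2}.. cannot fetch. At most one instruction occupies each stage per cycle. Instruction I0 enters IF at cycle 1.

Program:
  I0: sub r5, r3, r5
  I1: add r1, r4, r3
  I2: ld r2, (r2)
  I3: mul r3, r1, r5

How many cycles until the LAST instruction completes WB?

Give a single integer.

Answer: 9

Derivation:
I0 sub r5 <- r3,r5: IF@1 ID@2 stall=0 (-) EX@3 MEM@4 WB@5
I1 add r1 <- r4,r3: IF@2 ID@3 stall=0 (-) EX@4 MEM@5 WB@6
I2 ld r2 <- r2: IF@3 ID@4 stall=0 (-) EX@5 MEM@6 WB@7
I3 mul r3 <- r1,r5: IF@4 ID@5 stall=1 (RAW on I1.r1 (WB@6)) EX@7 MEM@8 WB@9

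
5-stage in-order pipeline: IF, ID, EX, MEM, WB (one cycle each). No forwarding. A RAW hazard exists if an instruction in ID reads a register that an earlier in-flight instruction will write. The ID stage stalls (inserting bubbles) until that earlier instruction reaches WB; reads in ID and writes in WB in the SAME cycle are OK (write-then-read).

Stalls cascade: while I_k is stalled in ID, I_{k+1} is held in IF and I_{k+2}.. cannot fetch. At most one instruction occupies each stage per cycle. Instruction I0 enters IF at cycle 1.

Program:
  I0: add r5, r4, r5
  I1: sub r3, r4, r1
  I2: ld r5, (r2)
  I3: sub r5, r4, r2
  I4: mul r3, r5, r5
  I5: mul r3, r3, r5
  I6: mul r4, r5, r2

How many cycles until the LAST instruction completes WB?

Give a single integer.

Answer: 15

Derivation:
I0 add r5 <- r4,r5: IF@1 ID@2 stall=0 (-) EX@3 MEM@4 WB@5
I1 sub r3 <- r4,r1: IF@2 ID@3 stall=0 (-) EX@4 MEM@5 WB@6
I2 ld r5 <- r2: IF@3 ID@4 stall=0 (-) EX@5 MEM@6 WB@7
I3 sub r5 <- r4,r2: IF@4 ID@5 stall=0 (-) EX@6 MEM@7 WB@8
I4 mul r3 <- r5,r5: IF@5 ID@6 stall=2 (RAW on I3.r5 (WB@8)) EX@9 MEM@10 WB@11
I5 mul r3 <- r3,r5: IF@6 ID@9 stall=2 (RAW on I4.r3 (WB@11)) EX@12 MEM@13 WB@14
I6 mul r4 <- r5,r2: IF@9 ID@12 stall=0 (-) EX@13 MEM@14 WB@15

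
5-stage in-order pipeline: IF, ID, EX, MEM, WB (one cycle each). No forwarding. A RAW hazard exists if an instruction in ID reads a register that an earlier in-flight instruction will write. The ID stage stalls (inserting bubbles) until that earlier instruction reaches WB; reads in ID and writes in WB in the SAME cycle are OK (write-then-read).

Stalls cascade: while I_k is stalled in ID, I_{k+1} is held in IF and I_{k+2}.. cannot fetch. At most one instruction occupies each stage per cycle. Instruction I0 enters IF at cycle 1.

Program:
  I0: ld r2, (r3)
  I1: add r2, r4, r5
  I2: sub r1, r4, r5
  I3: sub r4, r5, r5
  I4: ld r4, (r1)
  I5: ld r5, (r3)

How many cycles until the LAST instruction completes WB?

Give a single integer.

I0 ld r2 <- r3: IF@1 ID@2 stall=0 (-) EX@3 MEM@4 WB@5
I1 add r2 <- r4,r5: IF@2 ID@3 stall=0 (-) EX@4 MEM@5 WB@6
I2 sub r1 <- r4,r5: IF@3 ID@4 stall=0 (-) EX@5 MEM@6 WB@7
I3 sub r4 <- r5,r5: IF@4 ID@5 stall=0 (-) EX@6 MEM@7 WB@8
I4 ld r4 <- r1: IF@5 ID@6 stall=1 (RAW on I2.r1 (WB@7)) EX@8 MEM@9 WB@10
I5 ld r5 <- r3: IF@6 ID@8 stall=0 (-) EX@9 MEM@10 WB@11

Answer: 11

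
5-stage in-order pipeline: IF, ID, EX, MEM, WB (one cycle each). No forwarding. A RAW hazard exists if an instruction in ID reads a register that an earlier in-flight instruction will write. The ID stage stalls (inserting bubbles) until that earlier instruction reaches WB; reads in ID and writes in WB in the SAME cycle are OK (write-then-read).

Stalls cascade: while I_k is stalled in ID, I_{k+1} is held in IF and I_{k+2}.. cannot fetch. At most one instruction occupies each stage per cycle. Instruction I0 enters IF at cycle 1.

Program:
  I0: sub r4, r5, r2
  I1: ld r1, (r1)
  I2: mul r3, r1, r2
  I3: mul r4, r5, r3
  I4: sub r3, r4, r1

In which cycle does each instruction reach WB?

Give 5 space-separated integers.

Answer: 5 6 9 12 15

Derivation:
I0 sub r4 <- r5,r2: IF@1 ID@2 stall=0 (-) EX@3 MEM@4 WB@5
I1 ld r1 <- r1: IF@2 ID@3 stall=0 (-) EX@4 MEM@5 WB@6
I2 mul r3 <- r1,r2: IF@3 ID@4 stall=2 (RAW on I1.r1 (WB@6)) EX@7 MEM@8 WB@9
I3 mul r4 <- r5,r3: IF@4 ID@7 stall=2 (RAW on I2.r3 (WB@9)) EX@10 MEM@11 WB@12
I4 sub r3 <- r4,r1: IF@7 ID@10 stall=2 (RAW on I3.r4 (WB@12)) EX@13 MEM@14 WB@15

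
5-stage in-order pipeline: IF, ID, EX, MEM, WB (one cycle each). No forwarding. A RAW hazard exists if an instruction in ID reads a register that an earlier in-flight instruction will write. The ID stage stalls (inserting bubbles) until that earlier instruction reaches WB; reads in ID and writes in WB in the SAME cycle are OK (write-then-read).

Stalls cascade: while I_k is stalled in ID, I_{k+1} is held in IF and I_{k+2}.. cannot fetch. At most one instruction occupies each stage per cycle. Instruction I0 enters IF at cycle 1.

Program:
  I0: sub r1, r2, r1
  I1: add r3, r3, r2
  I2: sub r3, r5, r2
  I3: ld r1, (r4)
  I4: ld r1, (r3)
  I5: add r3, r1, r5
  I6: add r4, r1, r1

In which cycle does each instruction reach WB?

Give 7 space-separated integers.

I0 sub r1 <- r2,r1: IF@1 ID@2 stall=0 (-) EX@3 MEM@4 WB@5
I1 add r3 <- r3,r2: IF@2 ID@3 stall=0 (-) EX@4 MEM@5 WB@6
I2 sub r3 <- r5,r2: IF@3 ID@4 stall=0 (-) EX@5 MEM@6 WB@7
I3 ld r1 <- r4: IF@4 ID@5 stall=0 (-) EX@6 MEM@7 WB@8
I4 ld r1 <- r3: IF@5 ID@6 stall=1 (RAW on I2.r3 (WB@7)) EX@8 MEM@9 WB@10
I5 add r3 <- r1,r5: IF@6 ID@8 stall=2 (RAW on I4.r1 (WB@10)) EX@11 MEM@12 WB@13
I6 add r4 <- r1,r1: IF@8 ID@11 stall=0 (-) EX@12 MEM@13 WB@14

Answer: 5 6 7 8 10 13 14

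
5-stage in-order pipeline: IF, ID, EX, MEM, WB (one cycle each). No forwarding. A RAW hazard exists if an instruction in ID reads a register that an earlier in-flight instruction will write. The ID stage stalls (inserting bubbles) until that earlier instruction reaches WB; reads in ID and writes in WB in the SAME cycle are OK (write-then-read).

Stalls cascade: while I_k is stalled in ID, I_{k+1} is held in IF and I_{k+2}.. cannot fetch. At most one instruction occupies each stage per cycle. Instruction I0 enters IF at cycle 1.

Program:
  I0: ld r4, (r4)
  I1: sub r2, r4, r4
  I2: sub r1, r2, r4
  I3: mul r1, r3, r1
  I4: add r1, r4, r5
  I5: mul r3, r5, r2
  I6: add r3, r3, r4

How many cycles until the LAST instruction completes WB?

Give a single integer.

I0 ld r4 <- r4: IF@1 ID@2 stall=0 (-) EX@3 MEM@4 WB@5
I1 sub r2 <- r4,r4: IF@2 ID@3 stall=2 (RAW on I0.r4 (WB@5)) EX@6 MEM@7 WB@8
I2 sub r1 <- r2,r4: IF@3 ID@6 stall=2 (RAW on I1.r2 (WB@8)) EX@9 MEM@10 WB@11
I3 mul r1 <- r3,r1: IF@6 ID@9 stall=2 (RAW on I2.r1 (WB@11)) EX@12 MEM@13 WB@14
I4 add r1 <- r4,r5: IF@9 ID@12 stall=0 (-) EX@13 MEM@14 WB@15
I5 mul r3 <- r5,r2: IF@12 ID@13 stall=0 (-) EX@14 MEM@15 WB@16
I6 add r3 <- r3,r4: IF@13 ID@14 stall=2 (RAW on I5.r3 (WB@16)) EX@17 MEM@18 WB@19

Answer: 19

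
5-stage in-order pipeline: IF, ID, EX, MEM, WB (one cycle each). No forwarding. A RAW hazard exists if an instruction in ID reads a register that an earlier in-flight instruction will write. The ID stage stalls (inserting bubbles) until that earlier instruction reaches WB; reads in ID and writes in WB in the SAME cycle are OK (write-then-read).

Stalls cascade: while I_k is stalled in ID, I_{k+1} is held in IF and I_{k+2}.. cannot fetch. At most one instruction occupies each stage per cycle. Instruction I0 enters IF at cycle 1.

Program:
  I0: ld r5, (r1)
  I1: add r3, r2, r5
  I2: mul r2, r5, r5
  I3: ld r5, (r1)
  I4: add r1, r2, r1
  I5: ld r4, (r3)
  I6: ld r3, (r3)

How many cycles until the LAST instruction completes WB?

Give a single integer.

I0 ld r5 <- r1: IF@1 ID@2 stall=0 (-) EX@3 MEM@4 WB@5
I1 add r3 <- r2,r5: IF@2 ID@3 stall=2 (RAW on I0.r5 (WB@5)) EX@6 MEM@7 WB@8
I2 mul r2 <- r5,r5: IF@3 ID@6 stall=0 (-) EX@7 MEM@8 WB@9
I3 ld r5 <- r1: IF@6 ID@7 stall=0 (-) EX@8 MEM@9 WB@10
I4 add r1 <- r2,r1: IF@7 ID@8 stall=1 (RAW on I2.r2 (WB@9)) EX@10 MEM@11 WB@12
I5 ld r4 <- r3: IF@8 ID@10 stall=0 (-) EX@11 MEM@12 WB@13
I6 ld r3 <- r3: IF@10 ID@11 stall=0 (-) EX@12 MEM@13 WB@14

Answer: 14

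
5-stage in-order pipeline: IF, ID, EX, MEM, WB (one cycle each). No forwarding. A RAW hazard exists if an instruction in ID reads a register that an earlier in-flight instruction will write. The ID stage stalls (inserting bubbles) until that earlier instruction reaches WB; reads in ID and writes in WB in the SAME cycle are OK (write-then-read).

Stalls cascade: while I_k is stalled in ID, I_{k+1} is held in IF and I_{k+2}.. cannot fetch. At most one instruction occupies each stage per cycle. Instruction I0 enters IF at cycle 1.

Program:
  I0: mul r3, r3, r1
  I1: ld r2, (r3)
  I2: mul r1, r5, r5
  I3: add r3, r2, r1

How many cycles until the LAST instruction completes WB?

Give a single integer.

Answer: 12

Derivation:
I0 mul r3 <- r3,r1: IF@1 ID@2 stall=0 (-) EX@3 MEM@4 WB@5
I1 ld r2 <- r3: IF@2 ID@3 stall=2 (RAW on I0.r3 (WB@5)) EX@6 MEM@7 WB@8
I2 mul r1 <- r5,r5: IF@3 ID@6 stall=0 (-) EX@7 MEM@8 WB@9
I3 add r3 <- r2,r1: IF@6 ID@7 stall=2 (RAW on I2.r1 (WB@9)) EX@10 MEM@11 WB@12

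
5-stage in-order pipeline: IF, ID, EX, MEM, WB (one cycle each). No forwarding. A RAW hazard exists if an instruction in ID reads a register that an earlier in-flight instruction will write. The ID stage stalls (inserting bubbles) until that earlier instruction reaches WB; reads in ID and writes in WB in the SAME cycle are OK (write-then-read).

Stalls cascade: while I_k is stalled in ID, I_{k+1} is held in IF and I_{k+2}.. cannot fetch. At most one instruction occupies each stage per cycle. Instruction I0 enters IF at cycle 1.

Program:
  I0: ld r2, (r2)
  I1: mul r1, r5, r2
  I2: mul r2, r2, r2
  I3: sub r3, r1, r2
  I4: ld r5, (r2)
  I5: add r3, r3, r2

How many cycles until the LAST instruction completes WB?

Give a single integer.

I0 ld r2 <- r2: IF@1 ID@2 stall=0 (-) EX@3 MEM@4 WB@5
I1 mul r1 <- r5,r2: IF@2 ID@3 stall=2 (RAW on I0.r2 (WB@5)) EX@6 MEM@7 WB@8
I2 mul r2 <- r2,r2: IF@3 ID@6 stall=0 (-) EX@7 MEM@8 WB@9
I3 sub r3 <- r1,r2: IF@6 ID@7 stall=2 (RAW on I2.r2 (WB@9)) EX@10 MEM@11 WB@12
I4 ld r5 <- r2: IF@7 ID@10 stall=0 (-) EX@11 MEM@12 WB@13
I5 add r3 <- r3,r2: IF@10 ID@11 stall=1 (RAW on I3.r3 (WB@12)) EX@13 MEM@14 WB@15

Answer: 15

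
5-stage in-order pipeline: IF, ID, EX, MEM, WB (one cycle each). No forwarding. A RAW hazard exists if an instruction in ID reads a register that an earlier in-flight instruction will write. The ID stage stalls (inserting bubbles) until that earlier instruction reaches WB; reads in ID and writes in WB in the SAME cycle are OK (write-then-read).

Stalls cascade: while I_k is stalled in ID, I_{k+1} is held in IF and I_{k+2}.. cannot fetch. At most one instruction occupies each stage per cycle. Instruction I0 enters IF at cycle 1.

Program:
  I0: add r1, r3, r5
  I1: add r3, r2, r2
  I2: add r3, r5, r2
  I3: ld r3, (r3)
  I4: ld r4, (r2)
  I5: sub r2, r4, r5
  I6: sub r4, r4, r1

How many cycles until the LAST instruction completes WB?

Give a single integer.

Answer: 15

Derivation:
I0 add r1 <- r3,r5: IF@1 ID@2 stall=0 (-) EX@3 MEM@4 WB@5
I1 add r3 <- r2,r2: IF@2 ID@3 stall=0 (-) EX@4 MEM@5 WB@6
I2 add r3 <- r5,r2: IF@3 ID@4 stall=0 (-) EX@5 MEM@6 WB@7
I3 ld r3 <- r3: IF@4 ID@5 stall=2 (RAW on I2.r3 (WB@7)) EX@8 MEM@9 WB@10
I4 ld r4 <- r2: IF@5 ID@8 stall=0 (-) EX@9 MEM@10 WB@11
I5 sub r2 <- r4,r5: IF@8 ID@9 stall=2 (RAW on I4.r4 (WB@11)) EX@12 MEM@13 WB@14
I6 sub r4 <- r4,r1: IF@9 ID@12 stall=0 (-) EX@13 MEM@14 WB@15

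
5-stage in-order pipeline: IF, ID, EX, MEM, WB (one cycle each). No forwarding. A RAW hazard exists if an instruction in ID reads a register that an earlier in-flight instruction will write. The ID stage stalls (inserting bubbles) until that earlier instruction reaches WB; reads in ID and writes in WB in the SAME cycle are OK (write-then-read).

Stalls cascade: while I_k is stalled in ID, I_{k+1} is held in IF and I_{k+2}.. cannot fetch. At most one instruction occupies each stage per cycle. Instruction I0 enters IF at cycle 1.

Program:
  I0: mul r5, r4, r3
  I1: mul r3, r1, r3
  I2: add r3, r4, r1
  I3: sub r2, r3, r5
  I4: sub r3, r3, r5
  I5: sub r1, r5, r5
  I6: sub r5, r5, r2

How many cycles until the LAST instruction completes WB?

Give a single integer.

I0 mul r5 <- r4,r3: IF@1 ID@2 stall=0 (-) EX@3 MEM@4 WB@5
I1 mul r3 <- r1,r3: IF@2 ID@3 stall=0 (-) EX@4 MEM@5 WB@6
I2 add r3 <- r4,r1: IF@3 ID@4 stall=0 (-) EX@5 MEM@6 WB@7
I3 sub r2 <- r3,r5: IF@4 ID@5 stall=2 (RAW on I2.r3 (WB@7)) EX@8 MEM@9 WB@10
I4 sub r3 <- r3,r5: IF@5 ID@8 stall=0 (-) EX@9 MEM@10 WB@11
I5 sub r1 <- r5,r5: IF@8 ID@9 stall=0 (-) EX@10 MEM@11 WB@12
I6 sub r5 <- r5,r2: IF@9 ID@10 stall=0 (-) EX@11 MEM@12 WB@13

Answer: 13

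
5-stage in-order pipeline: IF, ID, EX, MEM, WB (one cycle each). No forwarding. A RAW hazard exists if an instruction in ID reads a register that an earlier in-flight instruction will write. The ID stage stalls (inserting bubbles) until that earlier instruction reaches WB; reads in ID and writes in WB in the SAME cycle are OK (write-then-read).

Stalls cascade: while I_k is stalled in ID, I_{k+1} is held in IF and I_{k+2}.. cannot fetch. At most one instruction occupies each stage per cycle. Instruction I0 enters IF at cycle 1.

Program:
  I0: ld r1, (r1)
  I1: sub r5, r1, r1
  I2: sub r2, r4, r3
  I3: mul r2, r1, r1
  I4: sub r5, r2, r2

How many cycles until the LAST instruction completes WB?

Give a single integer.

Answer: 13

Derivation:
I0 ld r1 <- r1: IF@1 ID@2 stall=0 (-) EX@3 MEM@4 WB@5
I1 sub r5 <- r1,r1: IF@2 ID@3 stall=2 (RAW on I0.r1 (WB@5)) EX@6 MEM@7 WB@8
I2 sub r2 <- r4,r3: IF@3 ID@6 stall=0 (-) EX@7 MEM@8 WB@9
I3 mul r2 <- r1,r1: IF@6 ID@7 stall=0 (-) EX@8 MEM@9 WB@10
I4 sub r5 <- r2,r2: IF@7 ID@8 stall=2 (RAW on I3.r2 (WB@10)) EX@11 MEM@12 WB@13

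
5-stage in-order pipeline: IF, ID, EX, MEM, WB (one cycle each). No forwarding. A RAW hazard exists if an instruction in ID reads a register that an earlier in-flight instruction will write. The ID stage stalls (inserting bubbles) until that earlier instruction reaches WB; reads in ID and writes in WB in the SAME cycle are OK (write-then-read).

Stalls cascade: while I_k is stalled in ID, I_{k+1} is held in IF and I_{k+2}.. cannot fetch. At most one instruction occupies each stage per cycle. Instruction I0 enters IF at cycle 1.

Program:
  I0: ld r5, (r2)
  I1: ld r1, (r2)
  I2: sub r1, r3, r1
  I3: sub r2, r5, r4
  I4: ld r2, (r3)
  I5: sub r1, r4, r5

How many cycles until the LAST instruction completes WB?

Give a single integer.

Answer: 12

Derivation:
I0 ld r5 <- r2: IF@1 ID@2 stall=0 (-) EX@3 MEM@4 WB@5
I1 ld r1 <- r2: IF@2 ID@3 stall=0 (-) EX@4 MEM@5 WB@6
I2 sub r1 <- r3,r1: IF@3 ID@4 stall=2 (RAW on I1.r1 (WB@6)) EX@7 MEM@8 WB@9
I3 sub r2 <- r5,r4: IF@4 ID@7 stall=0 (-) EX@8 MEM@9 WB@10
I4 ld r2 <- r3: IF@7 ID@8 stall=0 (-) EX@9 MEM@10 WB@11
I5 sub r1 <- r4,r5: IF@8 ID@9 stall=0 (-) EX@10 MEM@11 WB@12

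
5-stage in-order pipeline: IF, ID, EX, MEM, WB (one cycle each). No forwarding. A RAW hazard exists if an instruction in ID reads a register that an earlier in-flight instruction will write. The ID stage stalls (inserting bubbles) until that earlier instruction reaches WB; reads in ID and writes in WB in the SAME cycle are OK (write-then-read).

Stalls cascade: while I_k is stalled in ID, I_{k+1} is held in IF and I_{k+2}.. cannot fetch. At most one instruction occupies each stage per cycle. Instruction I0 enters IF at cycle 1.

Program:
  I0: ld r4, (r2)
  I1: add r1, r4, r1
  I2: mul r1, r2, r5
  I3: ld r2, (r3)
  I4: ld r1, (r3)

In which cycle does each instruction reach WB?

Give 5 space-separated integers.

I0 ld r4 <- r2: IF@1 ID@2 stall=0 (-) EX@3 MEM@4 WB@5
I1 add r1 <- r4,r1: IF@2 ID@3 stall=2 (RAW on I0.r4 (WB@5)) EX@6 MEM@7 WB@8
I2 mul r1 <- r2,r5: IF@3 ID@6 stall=0 (-) EX@7 MEM@8 WB@9
I3 ld r2 <- r3: IF@6 ID@7 stall=0 (-) EX@8 MEM@9 WB@10
I4 ld r1 <- r3: IF@7 ID@8 stall=0 (-) EX@9 MEM@10 WB@11

Answer: 5 8 9 10 11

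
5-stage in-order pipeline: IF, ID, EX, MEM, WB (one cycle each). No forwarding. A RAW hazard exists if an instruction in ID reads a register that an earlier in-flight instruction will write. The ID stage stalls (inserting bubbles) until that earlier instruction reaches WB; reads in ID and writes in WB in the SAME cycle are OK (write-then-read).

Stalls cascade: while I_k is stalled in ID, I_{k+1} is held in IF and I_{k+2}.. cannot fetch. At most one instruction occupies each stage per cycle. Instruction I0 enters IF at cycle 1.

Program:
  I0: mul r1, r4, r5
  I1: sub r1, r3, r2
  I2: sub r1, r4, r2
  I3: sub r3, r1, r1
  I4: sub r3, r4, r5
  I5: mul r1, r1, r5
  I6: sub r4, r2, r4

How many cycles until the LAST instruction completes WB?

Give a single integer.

Answer: 13

Derivation:
I0 mul r1 <- r4,r5: IF@1 ID@2 stall=0 (-) EX@3 MEM@4 WB@5
I1 sub r1 <- r3,r2: IF@2 ID@3 stall=0 (-) EX@4 MEM@5 WB@6
I2 sub r1 <- r4,r2: IF@3 ID@4 stall=0 (-) EX@5 MEM@6 WB@7
I3 sub r3 <- r1,r1: IF@4 ID@5 stall=2 (RAW on I2.r1 (WB@7)) EX@8 MEM@9 WB@10
I4 sub r3 <- r4,r5: IF@5 ID@8 stall=0 (-) EX@9 MEM@10 WB@11
I5 mul r1 <- r1,r5: IF@8 ID@9 stall=0 (-) EX@10 MEM@11 WB@12
I6 sub r4 <- r2,r4: IF@9 ID@10 stall=0 (-) EX@11 MEM@12 WB@13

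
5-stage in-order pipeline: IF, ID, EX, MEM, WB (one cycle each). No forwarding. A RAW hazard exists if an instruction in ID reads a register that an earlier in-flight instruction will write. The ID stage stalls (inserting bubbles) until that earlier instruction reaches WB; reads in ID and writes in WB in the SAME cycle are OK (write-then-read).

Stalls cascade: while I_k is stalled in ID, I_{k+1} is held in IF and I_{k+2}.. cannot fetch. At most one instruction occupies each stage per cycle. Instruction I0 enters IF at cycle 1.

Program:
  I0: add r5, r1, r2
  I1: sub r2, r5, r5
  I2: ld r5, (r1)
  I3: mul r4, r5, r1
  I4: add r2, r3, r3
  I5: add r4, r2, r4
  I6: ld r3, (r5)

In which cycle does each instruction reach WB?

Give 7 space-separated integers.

I0 add r5 <- r1,r2: IF@1 ID@2 stall=0 (-) EX@3 MEM@4 WB@5
I1 sub r2 <- r5,r5: IF@2 ID@3 stall=2 (RAW on I0.r5 (WB@5)) EX@6 MEM@7 WB@8
I2 ld r5 <- r1: IF@3 ID@6 stall=0 (-) EX@7 MEM@8 WB@9
I3 mul r4 <- r5,r1: IF@6 ID@7 stall=2 (RAW on I2.r5 (WB@9)) EX@10 MEM@11 WB@12
I4 add r2 <- r3,r3: IF@7 ID@10 stall=0 (-) EX@11 MEM@12 WB@13
I5 add r4 <- r2,r4: IF@10 ID@11 stall=2 (RAW on I4.r2 (WB@13)) EX@14 MEM@15 WB@16
I6 ld r3 <- r5: IF@11 ID@14 stall=0 (-) EX@15 MEM@16 WB@17

Answer: 5 8 9 12 13 16 17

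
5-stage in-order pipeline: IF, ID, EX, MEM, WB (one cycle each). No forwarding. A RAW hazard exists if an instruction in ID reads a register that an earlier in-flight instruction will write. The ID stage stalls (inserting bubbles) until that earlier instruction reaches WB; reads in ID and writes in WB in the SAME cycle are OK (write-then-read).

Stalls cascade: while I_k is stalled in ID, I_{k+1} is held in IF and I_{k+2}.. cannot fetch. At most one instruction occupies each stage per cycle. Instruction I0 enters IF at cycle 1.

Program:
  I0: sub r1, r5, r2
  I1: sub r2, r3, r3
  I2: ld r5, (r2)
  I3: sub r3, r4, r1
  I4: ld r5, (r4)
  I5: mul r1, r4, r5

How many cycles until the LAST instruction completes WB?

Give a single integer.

I0 sub r1 <- r5,r2: IF@1 ID@2 stall=0 (-) EX@3 MEM@4 WB@5
I1 sub r2 <- r3,r3: IF@2 ID@3 stall=0 (-) EX@4 MEM@5 WB@6
I2 ld r5 <- r2: IF@3 ID@4 stall=2 (RAW on I1.r2 (WB@6)) EX@7 MEM@8 WB@9
I3 sub r3 <- r4,r1: IF@4 ID@7 stall=0 (-) EX@8 MEM@9 WB@10
I4 ld r5 <- r4: IF@7 ID@8 stall=0 (-) EX@9 MEM@10 WB@11
I5 mul r1 <- r4,r5: IF@8 ID@9 stall=2 (RAW on I4.r5 (WB@11)) EX@12 MEM@13 WB@14

Answer: 14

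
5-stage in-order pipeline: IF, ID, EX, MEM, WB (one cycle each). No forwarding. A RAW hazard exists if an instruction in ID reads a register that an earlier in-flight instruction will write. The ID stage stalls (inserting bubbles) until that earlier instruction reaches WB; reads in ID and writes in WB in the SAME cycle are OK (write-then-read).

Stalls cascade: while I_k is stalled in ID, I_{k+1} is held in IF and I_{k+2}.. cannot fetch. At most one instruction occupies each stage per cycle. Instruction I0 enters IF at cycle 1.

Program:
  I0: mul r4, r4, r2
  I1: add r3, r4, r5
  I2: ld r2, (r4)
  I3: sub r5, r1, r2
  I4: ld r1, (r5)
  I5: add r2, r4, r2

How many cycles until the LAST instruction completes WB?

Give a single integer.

Answer: 16

Derivation:
I0 mul r4 <- r4,r2: IF@1 ID@2 stall=0 (-) EX@3 MEM@4 WB@5
I1 add r3 <- r4,r5: IF@2 ID@3 stall=2 (RAW on I0.r4 (WB@5)) EX@6 MEM@7 WB@8
I2 ld r2 <- r4: IF@3 ID@6 stall=0 (-) EX@7 MEM@8 WB@9
I3 sub r5 <- r1,r2: IF@6 ID@7 stall=2 (RAW on I2.r2 (WB@9)) EX@10 MEM@11 WB@12
I4 ld r1 <- r5: IF@7 ID@10 stall=2 (RAW on I3.r5 (WB@12)) EX@13 MEM@14 WB@15
I5 add r2 <- r4,r2: IF@10 ID@13 stall=0 (-) EX@14 MEM@15 WB@16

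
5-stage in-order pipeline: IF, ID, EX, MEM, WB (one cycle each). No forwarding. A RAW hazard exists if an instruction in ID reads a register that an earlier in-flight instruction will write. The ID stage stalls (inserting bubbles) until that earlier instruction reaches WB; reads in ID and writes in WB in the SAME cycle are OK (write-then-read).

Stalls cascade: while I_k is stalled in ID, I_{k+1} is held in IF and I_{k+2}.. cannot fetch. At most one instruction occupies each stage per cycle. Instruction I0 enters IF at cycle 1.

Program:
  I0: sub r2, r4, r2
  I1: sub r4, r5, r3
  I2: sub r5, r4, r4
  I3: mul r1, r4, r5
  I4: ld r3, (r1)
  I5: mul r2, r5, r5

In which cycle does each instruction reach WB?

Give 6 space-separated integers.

I0 sub r2 <- r4,r2: IF@1 ID@2 stall=0 (-) EX@3 MEM@4 WB@5
I1 sub r4 <- r5,r3: IF@2 ID@3 stall=0 (-) EX@4 MEM@5 WB@6
I2 sub r5 <- r4,r4: IF@3 ID@4 stall=2 (RAW on I1.r4 (WB@6)) EX@7 MEM@8 WB@9
I3 mul r1 <- r4,r5: IF@4 ID@7 stall=2 (RAW on I2.r5 (WB@9)) EX@10 MEM@11 WB@12
I4 ld r3 <- r1: IF@7 ID@10 stall=2 (RAW on I3.r1 (WB@12)) EX@13 MEM@14 WB@15
I5 mul r2 <- r5,r5: IF@10 ID@13 stall=0 (-) EX@14 MEM@15 WB@16

Answer: 5 6 9 12 15 16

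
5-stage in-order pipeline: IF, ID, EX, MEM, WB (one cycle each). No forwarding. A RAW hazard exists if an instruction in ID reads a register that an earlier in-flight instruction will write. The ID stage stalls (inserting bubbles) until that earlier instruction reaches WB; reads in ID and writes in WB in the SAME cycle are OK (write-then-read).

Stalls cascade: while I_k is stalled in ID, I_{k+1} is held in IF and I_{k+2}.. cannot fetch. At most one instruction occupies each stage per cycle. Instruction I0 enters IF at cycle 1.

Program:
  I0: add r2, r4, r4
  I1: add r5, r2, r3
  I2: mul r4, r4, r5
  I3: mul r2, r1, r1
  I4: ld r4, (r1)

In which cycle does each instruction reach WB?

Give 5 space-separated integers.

I0 add r2 <- r4,r4: IF@1 ID@2 stall=0 (-) EX@3 MEM@4 WB@5
I1 add r5 <- r2,r3: IF@2 ID@3 stall=2 (RAW on I0.r2 (WB@5)) EX@6 MEM@7 WB@8
I2 mul r4 <- r4,r5: IF@3 ID@6 stall=2 (RAW on I1.r5 (WB@8)) EX@9 MEM@10 WB@11
I3 mul r2 <- r1,r1: IF@6 ID@9 stall=0 (-) EX@10 MEM@11 WB@12
I4 ld r4 <- r1: IF@9 ID@10 stall=0 (-) EX@11 MEM@12 WB@13

Answer: 5 8 11 12 13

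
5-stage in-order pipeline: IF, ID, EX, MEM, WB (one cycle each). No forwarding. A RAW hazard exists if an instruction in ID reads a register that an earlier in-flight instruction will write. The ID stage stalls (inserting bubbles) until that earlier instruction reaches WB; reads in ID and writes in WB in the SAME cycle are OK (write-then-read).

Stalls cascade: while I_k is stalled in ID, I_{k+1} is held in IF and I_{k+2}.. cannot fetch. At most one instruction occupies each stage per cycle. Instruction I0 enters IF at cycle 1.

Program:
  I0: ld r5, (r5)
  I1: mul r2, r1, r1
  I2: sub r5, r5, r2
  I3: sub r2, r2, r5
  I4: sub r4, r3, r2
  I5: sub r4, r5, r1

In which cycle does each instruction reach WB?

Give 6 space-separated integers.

Answer: 5 6 9 12 15 16

Derivation:
I0 ld r5 <- r5: IF@1 ID@2 stall=0 (-) EX@3 MEM@4 WB@5
I1 mul r2 <- r1,r1: IF@2 ID@3 stall=0 (-) EX@4 MEM@5 WB@6
I2 sub r5 <- r5,r2: IF@3 ID@4 stall=2 (RAW on I1.r2 (WB@6)) EX@7 MEM@8 WB@9
I3 sub r2 <- r2,r5: IF@4 ID@7 stall=2 (RAW on I2.r5 (WB@9)) EX@10 MEM@11 WB@12
I4 sub r4 <- r3,r2: IF@7 ID@10 stall=2 (RAW on I3.r2 (WB@12)) EX@13 MEM@14 WB@15
I5 sub r4 <- r5,r1: IF@10 ID@13 stall=0 (-) EX@14 MEM@15 WB@16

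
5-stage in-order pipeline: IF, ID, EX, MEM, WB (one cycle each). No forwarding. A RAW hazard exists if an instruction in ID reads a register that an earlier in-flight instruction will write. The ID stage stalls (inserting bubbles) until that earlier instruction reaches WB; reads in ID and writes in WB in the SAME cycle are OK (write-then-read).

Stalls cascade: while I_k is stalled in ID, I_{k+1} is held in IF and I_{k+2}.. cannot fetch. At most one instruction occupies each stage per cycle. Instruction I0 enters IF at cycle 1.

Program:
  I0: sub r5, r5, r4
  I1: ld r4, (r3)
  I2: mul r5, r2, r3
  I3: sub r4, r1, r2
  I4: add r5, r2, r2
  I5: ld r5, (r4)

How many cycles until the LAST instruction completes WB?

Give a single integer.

Answer: 11

Derivation:
I0 sub r5 <- r5,r4: IF@1 ID@2 stall=0 (-) EX@3 MEM@4 WB@5
I1 ld r4 <- r3: IF@2 ID@3 stall=0 (-) EX@4 MEM@5 WB@6
I2 mul r5 <- r2,r3: IF@3 ID@4 stall=0 (-) EX@5 MEM@6 WB@7
I3 sub r4 <- r1,r2: IF@4 ID@5 stall=0 (-) EX@6 MEM@7 WB@8
I4 add r5 <- r2,r2: IF@5 ID@6 stall=0 (-) EX@7 MEM@8 WB@9
I5 ld r5 <- r4: IF@6 ID@7 stall=1 (RAW on I3.r4 (WB@8)) EX@9 MEM@10 WB@11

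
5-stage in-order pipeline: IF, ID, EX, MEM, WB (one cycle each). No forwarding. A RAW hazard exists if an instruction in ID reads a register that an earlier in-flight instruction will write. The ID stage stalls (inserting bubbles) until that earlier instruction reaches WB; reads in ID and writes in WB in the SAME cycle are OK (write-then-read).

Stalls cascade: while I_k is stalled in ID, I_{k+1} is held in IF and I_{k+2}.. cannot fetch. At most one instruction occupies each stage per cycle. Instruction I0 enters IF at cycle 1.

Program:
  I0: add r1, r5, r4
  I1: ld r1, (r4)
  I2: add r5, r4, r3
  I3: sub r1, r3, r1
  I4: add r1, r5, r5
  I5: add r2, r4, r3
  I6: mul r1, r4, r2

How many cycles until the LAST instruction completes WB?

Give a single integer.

I0 add r1 <- r5,r4: IF@1 ID@2 stall=0 (-) EX@3 MEM@4 WB@5
I1 ld r1 <- r4: IF@2 ID@3 stall=0 (-) EX@4 MEM@5 WB@6
I2 add r5 <- r4,r3: IF@3 ID@4 stall=0 (-) EX@5 MEM@6 WB@7
I3 sub r1 <- r3,r1: IF@4 ID@5 stall=1 (RAW on I1.r1 (WB@6)) EX@7 MEM@8 WB@9
I4 add r1 <- r5,r5: IF@5 ID@7 stall=0 (-) EX@8 MEM@9 WB@10
I5 add r2 <- r4,r3: IF@7 ID@8 stall=0 (-) EX@9 MEM@10 WB@11
I6 mul r1 <- r4,r2: IF@8 ID@9 stall=2 (RAW on I5.r2 (WB@11)) EX@12 MEM@13 WB@14

Answer: 14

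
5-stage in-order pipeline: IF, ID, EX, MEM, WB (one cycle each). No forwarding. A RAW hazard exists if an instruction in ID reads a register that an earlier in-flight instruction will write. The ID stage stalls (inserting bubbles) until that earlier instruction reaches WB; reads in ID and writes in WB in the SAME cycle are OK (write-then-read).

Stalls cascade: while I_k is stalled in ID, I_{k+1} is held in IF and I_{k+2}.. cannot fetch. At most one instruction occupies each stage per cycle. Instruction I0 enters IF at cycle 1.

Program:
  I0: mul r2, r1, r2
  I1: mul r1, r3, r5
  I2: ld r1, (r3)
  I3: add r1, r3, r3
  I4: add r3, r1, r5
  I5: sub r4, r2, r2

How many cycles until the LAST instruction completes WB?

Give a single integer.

Answer: 12

Derivation:
I0 mul r2 <- r1,r2: IF@1 ID@2 stall=0 (-) EX@3 MEM@4 WB@5
I1 mul r1 <- r3,r5: IF@2 ID@3 stall=0 (-) EX@4 MEM@5 WB@6
I2 ld r1 <- r3: IF@3 ID@4 stall=0 (-) EX@5 MEM@6 WB@7
I3 add r1 <- r3,r3: IF@4 ID@5 stall=0 (-) EX@6 MEM@7 WB@8
I4 add r3 <- r1,r5: IF@5 ID@6 stall=2 (RAW on I3.r1 (WB@8)) EX@9 MEM@10 WB@11
I5 sub r4 <- r2,r2: IF@6 ID@9 stall=0 (-) EX@10 MEM@11 WB@12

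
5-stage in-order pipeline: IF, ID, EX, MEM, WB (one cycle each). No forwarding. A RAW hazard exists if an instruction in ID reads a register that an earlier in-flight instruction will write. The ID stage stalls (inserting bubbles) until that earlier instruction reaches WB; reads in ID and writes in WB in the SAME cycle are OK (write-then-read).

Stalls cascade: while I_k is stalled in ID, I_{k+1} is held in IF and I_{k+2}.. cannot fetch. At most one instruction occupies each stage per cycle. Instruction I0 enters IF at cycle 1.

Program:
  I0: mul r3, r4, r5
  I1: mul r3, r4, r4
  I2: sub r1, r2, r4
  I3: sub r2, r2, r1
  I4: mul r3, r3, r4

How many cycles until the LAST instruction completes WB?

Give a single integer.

Answer: 11

Derivation:
I0 mul r3 <- r4,r5: IF@1 ID@2 stall=0 (-) EX@3 MEM@4 WB@5
I1 mul r3 <- r4,r4: IF@2 ID@3 stall=0 (-) EX@4 MEM@5 WB@6
I2 sub r1 <- r2,r4: IF@3 ID@4 stall=0 (-) EX@5 MEM@6 WB@7
I3 sub r2 <- r2,r1: IF@4 ID@5 stall=2 (RAW on I2.r1 (WB@7)) EX@8 MEM@9 WB@10
I4 mul r3 <- r3,r4: IF@5 ID@8 stall=0 (-) EX@9 MEM@10 WB@11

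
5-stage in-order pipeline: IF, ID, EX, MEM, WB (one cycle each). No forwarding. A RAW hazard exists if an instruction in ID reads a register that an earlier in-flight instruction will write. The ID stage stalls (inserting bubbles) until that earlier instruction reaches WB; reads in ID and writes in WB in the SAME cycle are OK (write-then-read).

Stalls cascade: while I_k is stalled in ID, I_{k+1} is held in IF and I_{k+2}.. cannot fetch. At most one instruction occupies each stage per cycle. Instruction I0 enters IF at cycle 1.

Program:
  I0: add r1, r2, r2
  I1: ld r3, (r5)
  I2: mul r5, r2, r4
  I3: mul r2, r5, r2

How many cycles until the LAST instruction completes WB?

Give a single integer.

Answer: 10

Derivation:
I0 add r1 <- r2,r2: IF@1 ID@2 stall=0 (-) EX@3 MEM@4 WB@5
I1 ld r3 <- r5: IF@2 ID@3 stall=0 (-) EX@4 MEM@5 WB@6
I2 mul r5 <- r2,r4: IF@3 ID@4 stall=0 (-) EX@5 MEM@6 WB@7
I3 mul r2 <- r5,r2: IF@4 ID@5 stall=2 (RAW on I2.r5 (WB@7)) EX@8 MEM@9 WB@10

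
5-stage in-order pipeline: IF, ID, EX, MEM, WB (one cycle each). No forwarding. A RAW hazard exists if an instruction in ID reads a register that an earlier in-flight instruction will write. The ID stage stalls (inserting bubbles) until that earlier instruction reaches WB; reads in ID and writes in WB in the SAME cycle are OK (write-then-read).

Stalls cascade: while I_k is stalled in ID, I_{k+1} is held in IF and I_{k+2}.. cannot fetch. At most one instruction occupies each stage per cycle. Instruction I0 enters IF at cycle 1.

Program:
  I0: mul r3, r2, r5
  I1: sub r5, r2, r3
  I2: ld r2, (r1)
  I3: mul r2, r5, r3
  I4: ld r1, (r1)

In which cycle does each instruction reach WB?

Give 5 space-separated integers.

Answer: 5 8 9 11 12

Derivation:
I0 mul r3 <- r2,r5: IF@1 ID@2 stall=0 (-) EX@3 MEM@4 WB@5
I1 sub r5 <- r2,r3: IF@2 ID@3 stall=2 (RAW on I0.r3 (WB@5)) EX@6 MEM@7 WB@8
I2 ld r2 <- r1: IF@3 ID@6 stall=0 (-) EX@7 MEM@8 WB@9
I3 mul r2 <- r5,r3: IF@6 ID@7 stall=1 (RAW on I1.r5 (WB@8)) EX@9 MEM@10 WB@11
I4 ld r1 <- r1: IF@7 ID@9 stall=0 (-) EX@10 MEM@11 WB@12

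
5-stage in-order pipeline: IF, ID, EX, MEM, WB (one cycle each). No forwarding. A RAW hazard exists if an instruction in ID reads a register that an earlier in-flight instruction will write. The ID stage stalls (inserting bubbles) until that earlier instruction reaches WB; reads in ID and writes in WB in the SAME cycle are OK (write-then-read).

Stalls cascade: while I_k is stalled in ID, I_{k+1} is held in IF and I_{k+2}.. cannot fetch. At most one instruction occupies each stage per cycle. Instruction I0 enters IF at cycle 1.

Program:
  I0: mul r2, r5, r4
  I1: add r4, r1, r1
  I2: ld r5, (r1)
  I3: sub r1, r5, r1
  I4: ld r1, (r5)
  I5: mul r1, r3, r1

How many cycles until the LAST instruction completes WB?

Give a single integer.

Answer: 14

Derivation:
I0 mul r2 <- r5,r4: IF@1 ID@2 stall=0 (-) EX@3 MEM@4 WB@5
I1 add r4 <- r1,r1: IF@2 ID@3 stall=0 (-) EX@4 MEM@5 WB@6
I2 ld r5 <- r1: IF@3 ID@4 stall=0 (-) EX@5 MEM@6 WB@7
I3 sub r1 <- r5,r1: IF@4 ID@5 stall=2 (RAW on I2.r5 (WB@7)) EX@8 MEM@9 WB@10
I4 ld r1 <- r5: IF@5 ID@8 stall=0 (-) EX@9 MEM@10 WB@11
I5 mul r1 <- r3,r1: IF@8 ID@9 stall=2 (RAW on I4.r1 (WB@11)) EX@12 MEM@13 WB@14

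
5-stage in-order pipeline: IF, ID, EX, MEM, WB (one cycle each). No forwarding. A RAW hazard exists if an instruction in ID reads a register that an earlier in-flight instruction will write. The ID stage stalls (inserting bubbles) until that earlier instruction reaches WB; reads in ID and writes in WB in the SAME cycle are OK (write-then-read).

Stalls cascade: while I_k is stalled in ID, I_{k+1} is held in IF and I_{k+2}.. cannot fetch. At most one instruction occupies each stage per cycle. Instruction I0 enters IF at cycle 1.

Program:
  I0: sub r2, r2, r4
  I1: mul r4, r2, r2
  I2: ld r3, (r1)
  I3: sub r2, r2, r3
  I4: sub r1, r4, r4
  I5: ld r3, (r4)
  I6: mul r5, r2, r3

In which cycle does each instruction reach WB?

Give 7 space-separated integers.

I0 sub r2 <- r2,r4: IF@1 ID@2 stall=0 (-) EX@3 MEM@4 WB@5
I1 mul r4 <- r2,r2: IF@2 ID@3 stall=2 (RAW on I0.r2 (WB@5)) EX@6 MEM@7 WB@8
I2 ld r3 <- r1: IF@3 ID@6 stall=0 (-) EX@7 MEM@8 WB@9
I3 sub r2 <- r2,r3: IF@6 ID@7 stall=2 (RAW on I2.r3 (WB@9)) EX@10 MEM@11 WB@12
I4 sub r1 <- r4,r4: IF@7 ID@10 stall=0 (-) EX@11 MEM@12 WB@13
I5 ld r3 <- r4: IF@10 ID@11 stall=0 (-) EX@12 MEM@13 WB@14
I6 mul r5 <- r2,r3: IF@11 ID@12 stall=2 (RAW on I5.r3 (WB@14)) EX@15 MEM@16 WB@17

Answer: 5 8 9 12 13 14 17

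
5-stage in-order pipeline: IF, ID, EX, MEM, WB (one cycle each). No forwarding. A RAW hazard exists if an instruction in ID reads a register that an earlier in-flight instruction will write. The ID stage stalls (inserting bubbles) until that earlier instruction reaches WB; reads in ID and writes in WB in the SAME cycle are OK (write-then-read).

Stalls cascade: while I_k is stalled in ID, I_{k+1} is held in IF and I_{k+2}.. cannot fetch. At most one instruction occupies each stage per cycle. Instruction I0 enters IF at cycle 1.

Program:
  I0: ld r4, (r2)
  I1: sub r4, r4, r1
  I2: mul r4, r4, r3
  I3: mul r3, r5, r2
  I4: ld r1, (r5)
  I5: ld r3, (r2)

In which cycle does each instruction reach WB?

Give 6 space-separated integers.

I0 ld r4 <- r2: IF@1 ID@2 stall=0 (-) EX@3 MEM@4 WB@5
I1 sub r4 <- r4,r1: IF@2 ID@3 stall=2 (RAW on I0.r4 (WB@5)) EX@6 MEM@7 WB@8
I2 mul r4 <- r4,r3: IF@3 ID@6 stall=2 (RAW on I1.r4 (WB@8)) EX@9 MEM@10 WB@11
I3 mul r3 <- r5,r2: IF@6 ID@9 stall=0 (-) EX@10 MEM@11 WB@12
I4 ld r1 <- r5: IF@9 ID@10 stall=0 (-) EX@11 MEM@12 WB@13
I5 ld r3 <- r2: IF@10 ID@11 stall=0 (-) EX@12 MEM@13 WB@14

Answer: 5 8 11 12 13 14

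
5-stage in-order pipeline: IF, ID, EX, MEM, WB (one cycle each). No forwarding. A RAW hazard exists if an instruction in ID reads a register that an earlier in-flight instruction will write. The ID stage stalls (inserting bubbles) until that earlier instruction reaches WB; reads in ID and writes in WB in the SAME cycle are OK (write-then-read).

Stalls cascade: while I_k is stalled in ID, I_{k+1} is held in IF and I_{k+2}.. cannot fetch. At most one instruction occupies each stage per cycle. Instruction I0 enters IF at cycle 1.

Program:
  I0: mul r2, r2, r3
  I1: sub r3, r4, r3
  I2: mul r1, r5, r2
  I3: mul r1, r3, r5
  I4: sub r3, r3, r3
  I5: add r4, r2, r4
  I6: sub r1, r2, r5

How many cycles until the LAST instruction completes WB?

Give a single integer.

Answer: 12

Derivation:
I0 mul r2 <- r2,r3: IF@1 ID@2 stall=0 (-) EX@3 MEM@4 WB@5
I1 sub r3 <- r4,r3: IF@2 ID@3 stall=0 (-) EX@4 MEM@5 WB@6
I2 mul r1 <- r5,r2: IF@3 ID@4 stall=1 (RAW on I0.r2 (WB@5)) EX@6 MEM@7 WB@8
I3 mul r1 <- r3,r5: IF@4 ID@6 stall=0 (-) EX@7 MEM@8 WB@9
I4 sub r3 <- r3,r3: IF@6 ID@7 stall=0 (-) EX@8 MEM@9 WB@10
I5 add r4 <- r2,r4: IF@7 ID@8 stall=0 (-) EX@9 MEM@10 WB@11
I6 sub r1 <- r2,r5: IF@8 ID@9 stall=0 (-) EX@10 MEM@11 WB@12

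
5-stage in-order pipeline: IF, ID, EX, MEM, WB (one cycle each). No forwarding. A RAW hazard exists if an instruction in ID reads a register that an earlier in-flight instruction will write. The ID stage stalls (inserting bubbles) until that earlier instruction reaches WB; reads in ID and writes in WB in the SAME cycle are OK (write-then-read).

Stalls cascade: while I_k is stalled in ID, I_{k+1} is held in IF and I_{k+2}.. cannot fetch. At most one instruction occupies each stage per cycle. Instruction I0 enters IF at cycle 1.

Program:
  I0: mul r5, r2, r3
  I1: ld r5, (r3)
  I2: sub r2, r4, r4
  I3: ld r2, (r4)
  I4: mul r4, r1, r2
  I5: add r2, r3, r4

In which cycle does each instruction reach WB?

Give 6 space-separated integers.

Answer: 5 6 7 8 11 14

Derivation:
I0 mul r5 <- r2,r3: IF@1 ID@2 stall=0 (-) EX@3 MEM@4 WB@5
I1 ld r5 <- r3: IF@2 ID@3 stall=0 (-) EX@4 MEM@5 WB@6
I2 sub r2 <- r4,r4: IF@3 ID@4 stall=0 (-) EX@5 MEM@6 WB@7
I3 ld r2 <- r4: IF@4 ID@5 stall=0 (-) EX@6 MEM@7 WB@8
I4 mul r4 <- r1,r2: IF@5 ID@6 stall=2 (RAW on I3.r2 (WB@8)) EX@9 MEM@10 WB@11
I5 add r2 <- r3,r4: IF@6 ID@9 stall=2 (RAW on I4.r4 (WB@11)) EX@12 MEM@13 WB@14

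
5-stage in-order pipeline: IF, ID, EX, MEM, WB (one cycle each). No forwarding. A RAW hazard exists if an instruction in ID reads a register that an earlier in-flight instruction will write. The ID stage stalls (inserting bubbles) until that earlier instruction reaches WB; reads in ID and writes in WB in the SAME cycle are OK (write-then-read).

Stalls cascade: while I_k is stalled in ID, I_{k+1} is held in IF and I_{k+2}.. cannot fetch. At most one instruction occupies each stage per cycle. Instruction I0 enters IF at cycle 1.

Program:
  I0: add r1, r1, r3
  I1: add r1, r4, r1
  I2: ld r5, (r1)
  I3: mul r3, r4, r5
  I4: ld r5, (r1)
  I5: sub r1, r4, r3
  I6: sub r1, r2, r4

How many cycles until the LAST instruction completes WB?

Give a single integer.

Answer: 18

Derivation:
I0 add r1 <- r1,r3: IF@1 ID@2 stall=0 (-) EX@3 MEM@4 WB@5
I1 add r1 <- r4,r1: IF@2 ID@3 stall=2 (RAW on I0.r1 (WB@5)) EX@6 MEM@7 WB@8
I2 ld r5 <- r1: IF@3 ID@6 stall=2 (RAW on I1.r1 (WB@8)) EX@9 MEM@10 WB@11
I3 mul r3 <- r4,r5: IF@6 ID@9 stall=2 (RAW on I2.r5 (WB@11)) EX@12 MEM@13 WB@14
I4 ld r5 <- r1: IF@9 ID@12 stall=0 (-) EX@13 MEM@14 WB@15
I5 sub r1 <- r4,r3: IF@12 ID@13 stall=1 (RAW on I3.r3 (WB@14)) EX@15 MEM@16 WB@17
I6 sub r1 <- r2,r4: IF@13 ID@15 stall=0 (-) EX@16 MEM@17 WB@18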